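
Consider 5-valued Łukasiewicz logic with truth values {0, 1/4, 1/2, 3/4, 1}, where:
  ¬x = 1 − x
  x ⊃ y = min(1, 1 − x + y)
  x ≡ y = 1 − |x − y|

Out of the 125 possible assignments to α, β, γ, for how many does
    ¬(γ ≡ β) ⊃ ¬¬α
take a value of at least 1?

85

value 1: 85 assignments (counts)
value 3/4: 20 assignments
value 1/2: 12 assignments
value 1/4: 6 assignments
value 0: 2 assignments
So 85 of the 125 assignments meet the threshold.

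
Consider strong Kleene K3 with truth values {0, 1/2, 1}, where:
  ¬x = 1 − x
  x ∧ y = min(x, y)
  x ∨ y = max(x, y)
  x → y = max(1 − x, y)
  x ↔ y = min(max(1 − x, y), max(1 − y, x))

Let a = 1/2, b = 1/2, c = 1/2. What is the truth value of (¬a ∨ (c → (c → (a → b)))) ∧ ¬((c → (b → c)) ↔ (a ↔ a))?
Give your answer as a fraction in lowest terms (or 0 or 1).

¬a = ¬1/2 = 1/2
a → b = 1/2 → 1/2 = 1/2
c → (a → b) = 1/2 → 1/2 = 1/2
c → (c → (a → b)) = 1/2 → 1/2 = 1/2
¬a ∨ (c → (c → (a → b))) = 1/2 ∨ 1/2 = 1/2
b → c = 1/2 → 1/2 = 1/2
c → (b → c) = 1/2 → 1/2 = 1/2
a ↔ a = 1/2 ↔ 1/2 = 1/2
(c → (b → c)) ↔ (a ↔ a) = 1/2 ↔ 1/2 = 1/2
¬((c → (b → c)) ↔ (a ↔ a)) = ¬1/2 = 1/2
(¬a ∨ (c → (c → (a → b)))) ∧ ¬((c → (b → c)) ↔ (a ↔ a)) = 1/2 ∧ 1/2 = 1/2

1/2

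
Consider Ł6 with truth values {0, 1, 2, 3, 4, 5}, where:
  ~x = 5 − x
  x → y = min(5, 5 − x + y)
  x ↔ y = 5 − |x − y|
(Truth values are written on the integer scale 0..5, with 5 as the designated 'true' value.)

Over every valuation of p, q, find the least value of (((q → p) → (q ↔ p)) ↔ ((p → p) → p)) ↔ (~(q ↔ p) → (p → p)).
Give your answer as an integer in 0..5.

0

Take p = 0, q = 0:
q → p = 0 → 0 = 5
q ↔ p = 0 ↔ 0 = 5
(q → p) → (q ↔ p) = 5 → 5 = 5
p → p = 0 → 0 = 5
(p → p) → p = 5 → 0 = 0
((q → p) → (q ↔ p)) ↔ ((p → p) → p) = 5 ↔ 0 = 0
q ↔ p = 0 ↔ 0 = 5
~(q ↔ p) = ~5 = 0
p → p = 0 → 0 = 5
~(q ↔ p) → (p → p) = 0 → 5 = 5
(((q → p) → (q ↔ p)) ↔ ((p → p) → p)) ↔ (~(q ↔ p) → (p → p)) = 0 ↔ 5 = 0
No assignment yields a value below 0, so this is the minimum.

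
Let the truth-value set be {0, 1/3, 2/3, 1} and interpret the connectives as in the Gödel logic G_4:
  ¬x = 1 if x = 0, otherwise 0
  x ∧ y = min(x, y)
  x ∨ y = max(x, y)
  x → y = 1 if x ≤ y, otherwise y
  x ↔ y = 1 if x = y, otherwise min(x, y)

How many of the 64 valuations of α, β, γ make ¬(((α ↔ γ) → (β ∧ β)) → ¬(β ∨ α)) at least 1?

value 1: 51 assignments (counts)
value 0: 13 assignments
So 51 of the 64 assignments meet the threshold.

51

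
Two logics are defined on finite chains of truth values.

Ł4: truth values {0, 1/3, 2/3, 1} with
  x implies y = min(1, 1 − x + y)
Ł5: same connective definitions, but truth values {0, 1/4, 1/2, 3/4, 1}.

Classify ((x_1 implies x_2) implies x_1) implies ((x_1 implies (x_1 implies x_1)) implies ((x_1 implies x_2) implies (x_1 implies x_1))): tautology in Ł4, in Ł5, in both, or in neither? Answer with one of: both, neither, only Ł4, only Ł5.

both

In Ł4: every assignment gives 1 — tautology.
In Ł5: every assignment gives 1 — tautology.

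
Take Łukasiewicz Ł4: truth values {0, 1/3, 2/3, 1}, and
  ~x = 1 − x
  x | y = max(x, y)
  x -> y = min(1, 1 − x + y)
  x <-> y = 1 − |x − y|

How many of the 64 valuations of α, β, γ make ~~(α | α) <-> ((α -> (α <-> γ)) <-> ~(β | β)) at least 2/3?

43

value 1: 17 assignments (counts)
value 2/3: 26 assignments (counts)
value 1/3: 15 assignments
value 0: 6 assignments
So 43 of the 64 assignments meet the threshold.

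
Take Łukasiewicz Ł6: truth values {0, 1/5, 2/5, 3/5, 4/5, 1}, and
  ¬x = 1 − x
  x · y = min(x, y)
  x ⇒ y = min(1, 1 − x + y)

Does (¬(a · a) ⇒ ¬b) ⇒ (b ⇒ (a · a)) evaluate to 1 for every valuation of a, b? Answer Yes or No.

Yes

At a = 2/5, b = 2/5, for instance:
a · a = 2/5 · 2/5 = 2/5
¬(a · a) = ¬2/5 = 3/5
¬b = ¬2/5 = 3/5
¬(a · a) ⇒ ¬b = 3/5 ⇒ 3/5 = 1
b ⇒ (a · a) = 2/5 ⇒ 2/5 = 1
(¬(a · a) ⇒ ¬b) ⇒ (b ⇒ (a · a)) = 1 ⇒ 1 = 1
and checking the remaining 35 assignments likewise gives ≥ 1 in every case.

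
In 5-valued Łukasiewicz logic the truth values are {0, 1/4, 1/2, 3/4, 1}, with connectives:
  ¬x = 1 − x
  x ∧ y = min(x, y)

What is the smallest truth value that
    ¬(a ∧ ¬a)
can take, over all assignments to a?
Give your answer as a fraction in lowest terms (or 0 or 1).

Take a = 1/2:
¬a = ¬1/2 = 1/2
a ∧ ¬a = 1/2 ∧ 1/2 = 1/2
¬(a ∧ ¬a) = ¬1/2 = 1/2
No assignment yields a value below 1/2, so this is the minimum.

1/2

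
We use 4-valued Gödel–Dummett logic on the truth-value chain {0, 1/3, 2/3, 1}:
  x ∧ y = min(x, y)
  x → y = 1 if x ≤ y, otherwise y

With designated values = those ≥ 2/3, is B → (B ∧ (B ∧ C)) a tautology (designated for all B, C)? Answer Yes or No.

No

Counterexample: take B = 1/3, C = 0.
B ∧ C = 1/3 ∧ 0 = 0
B ∧ (B ∧ C) = 1/3 ∧ 0 = 0
B → (B ∧ (B ∧ C)) = 1/3 → 0 = 0
This gives 0, which is below 2/3.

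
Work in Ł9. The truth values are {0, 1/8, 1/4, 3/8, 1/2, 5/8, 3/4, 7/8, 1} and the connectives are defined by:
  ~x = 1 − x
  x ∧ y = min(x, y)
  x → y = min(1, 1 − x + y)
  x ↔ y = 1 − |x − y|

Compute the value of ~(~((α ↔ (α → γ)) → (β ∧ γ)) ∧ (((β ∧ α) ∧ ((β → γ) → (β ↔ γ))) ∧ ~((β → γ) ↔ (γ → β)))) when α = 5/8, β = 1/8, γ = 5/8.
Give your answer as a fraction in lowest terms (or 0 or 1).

α → γ = 5/8 → 5/8 = 1
α ↔ (α → γ) = 5/8 ↔ 1 = 5/8
β ∧ γ = 1/8 ∧ 5/8 = 1/8
(α ↔ (α → γ)) → (β ∧ γ) = 5/8 → 1/8 = 1/2
~((α ↔ (α → γ)) → (β ∧ γ)) = ~1/2 = 1/2
β ∧ α = 1/8 ∧ 5/8 = 1/8
β → γ = 1/8 → 5/8 = 1
β ↔ γ = 1/8 ↔ 5/8 = 1/2
(β → γ) → (β ↔ γ) = 1 → 1/2 = 1/2
(β ∧ α) ∧ ((β → γ) → (β ↔ γ)) = 1/8 ∧ 1/2 = 1/8
β → γ = 1/8 → 5/8 = 1
γ → β = 5/8 → 1/8 = 1/2
(β → γ) ↔ (γ → β) = 1 ↔ 1/2 = 1/2
~((β → γ) ↔ (γ → β)) = ~1/2 = 1/2
((β ∧ α) ∧ ((β → γ) → (β ↔ γ))) ∧ ~((β → γ) ↔ (γ → β)) = 1/8 ∧ 1/2 = 1/8
~((α ↔ (α → γ)) → (β ∧ γ)) ∧ (((β ∧ α) ∧ ((β → γ) → (β ↔ γ))) ∧ ~((β → γ) ↔ (γ → β))) = 1/2 ∧ 1/8 = 1/8
~(~((α ↔ (α → γ)) → (β ∧ γ)) ∧ (((β ∧ α) ∧ ((β → γ) → (β ↔ γ))) ∧ ~((β → γ) ↔ (γ → β)))) = ~1/8 = 7/8

7/8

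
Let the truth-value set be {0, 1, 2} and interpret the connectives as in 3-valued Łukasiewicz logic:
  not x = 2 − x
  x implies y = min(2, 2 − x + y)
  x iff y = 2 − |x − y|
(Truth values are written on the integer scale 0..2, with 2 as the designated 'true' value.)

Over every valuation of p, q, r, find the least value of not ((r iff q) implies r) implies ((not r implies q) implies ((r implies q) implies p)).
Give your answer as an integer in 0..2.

1

Take p = 0, q = 1, r = 1:
r iff q = 1 iff 1 = 2
(r iff q) implies r = 2 implies 1 = 1
not ((r iff q) implies r) = not 1 = 1
not r = not 1 = 1
not r implies q = 1 implies 1 = 2
r implies q = 1 implies 1 = 2
(r implies q) implies p = 2 implies 0 = 0
(not r implies q) implies ((r implies q) implies p) = 2 implies 0 = 0
not ((r iff q) implies r) implies ((not r implies q) implies ((r implies q) implies p)) = 1 implies 0 = 1
No assignment yields a value below 1, so this is the minimum.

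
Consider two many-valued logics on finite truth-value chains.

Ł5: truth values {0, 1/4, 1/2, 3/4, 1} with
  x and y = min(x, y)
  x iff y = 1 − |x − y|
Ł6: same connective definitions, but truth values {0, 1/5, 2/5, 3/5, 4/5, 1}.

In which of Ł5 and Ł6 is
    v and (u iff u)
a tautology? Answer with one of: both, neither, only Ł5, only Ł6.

neither

In Ł5: at u = 0, v = 0 the value is 0 — not a tautology.
In Ł6: at u = 0, v = 0 the value is 0 — not a tautology.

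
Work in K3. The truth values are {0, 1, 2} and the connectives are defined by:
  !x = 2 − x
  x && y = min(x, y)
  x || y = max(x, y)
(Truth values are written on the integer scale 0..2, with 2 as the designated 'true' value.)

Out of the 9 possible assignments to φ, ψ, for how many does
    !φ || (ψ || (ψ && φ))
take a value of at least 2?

φ = 0, ψ = 0 ↦ 2  ≥
φ = 0, ψ = 1 ↦ 2  ≥
φ = 0, ψ = 2 ↦ 2  ≥
φ = 1, ψ = 0 ↦ 1  <
φ = 1, ψ = 1 ↦ 1  <
φ = 1, ψ = 2 ↦ 2  ≥
φ = 2, ψ = 0 ↦ 0  <
φ = 2, ψ = 1 ↦ 1  <
φ = 2, ψ = 2 ↦ 2  ≥
So 5 of the 9 assignments meet the threshold.

5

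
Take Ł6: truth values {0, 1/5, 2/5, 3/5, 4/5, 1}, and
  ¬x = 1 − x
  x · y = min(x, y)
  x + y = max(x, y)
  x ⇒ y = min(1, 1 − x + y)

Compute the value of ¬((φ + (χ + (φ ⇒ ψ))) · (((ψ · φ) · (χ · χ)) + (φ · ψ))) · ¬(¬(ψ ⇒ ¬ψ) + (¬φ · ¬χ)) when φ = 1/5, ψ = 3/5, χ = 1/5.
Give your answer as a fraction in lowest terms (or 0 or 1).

φ ⇒ ψ = 1/5 ⇒ 3/5 = 1
χ + (φ ⇒ ψ) = 1/5 + 1 = 1
φ + (χ + (φ ⇒ ψ)) = 1/5 + 1 = 1
ψ · φ = 3/5 · 1/5 = 1/5
χ · χ = 1/5 · 1/5 = 1/5
(ψ · φ) · (χ · χ) = 1/5 · 1/5 = 1/5
φ · ψ = 1/5 · 3/5 = 1/5
((ψ · φ) · (χ · χ)) + (φ · ψ) = 1/5 + 1/5 = 1/5
(φ + (χ + (φ ⇒ ψ))) · (((ψ · φ) · (χ · χ)) + (φ · ψ)) = 1 · 1/5 = 1/5
¬((φ + (χ + (φ ⇒ ψ))) · (((ψ · φ) · (χ · χ)) + (φ · ψ))) = ¬1/5 = 4/5
¬ψ = ¬3/5 = 2/5
ψ ⇒ ¬ψ = 3/5 ⇒ 2/5 = 4/5
¬(ψ ⇒ ¬ψ) = ¬4/5 = 1/5
¬φ = ¬1/5 = 4/5
¬χ = ¬1/5 = 4/5
¬φ · ¬χ = 4/5 · 4/5 = 4/5
¬(ψ ⇒ ¬ψ) + (¬φ · ¬χ) = 1/5 + 4/5 = 4/5
¬(¬(ψ ⇒ ¬ψ) + (¬φ · ¬χ)) = ¬4/5 = 1/5
¬((φ + (χ + (φ ⇒ ψ))) · (((ψ · φ) · (χ · χ)) + (φ · ψ))) · ¬(¬(ψ ⇒ ¬ψ) + (¬φ · ¬χ)) = 4/5 · 1/5 = 1/5

1/5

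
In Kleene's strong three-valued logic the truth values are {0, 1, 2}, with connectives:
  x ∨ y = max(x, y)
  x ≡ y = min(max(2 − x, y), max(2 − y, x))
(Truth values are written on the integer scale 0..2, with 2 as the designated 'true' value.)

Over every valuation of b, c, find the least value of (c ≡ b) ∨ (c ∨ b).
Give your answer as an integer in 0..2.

Take b = 0, c = 1:
c ≡ b = 1 ≡ 0 = 1
c ∨ b = 1 ∨ 0 = 1
(c ≡ b) ∨ (c ∨ b) = 1 ∨ 1 = 1
No assignment yields a value below 1, so this is the minimum.

1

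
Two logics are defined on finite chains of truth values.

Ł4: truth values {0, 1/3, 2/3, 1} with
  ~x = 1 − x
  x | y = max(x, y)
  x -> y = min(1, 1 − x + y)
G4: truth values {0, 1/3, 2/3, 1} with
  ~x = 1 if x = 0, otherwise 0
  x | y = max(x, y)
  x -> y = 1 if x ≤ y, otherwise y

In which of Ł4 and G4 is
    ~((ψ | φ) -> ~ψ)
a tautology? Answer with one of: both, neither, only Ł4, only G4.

In Ł4: at φ = 0, ψ = 0 the value is 0 — not a tautology.
In G4: at φ = 0, ψ = 0 the value is 0 — not a tautology.

neither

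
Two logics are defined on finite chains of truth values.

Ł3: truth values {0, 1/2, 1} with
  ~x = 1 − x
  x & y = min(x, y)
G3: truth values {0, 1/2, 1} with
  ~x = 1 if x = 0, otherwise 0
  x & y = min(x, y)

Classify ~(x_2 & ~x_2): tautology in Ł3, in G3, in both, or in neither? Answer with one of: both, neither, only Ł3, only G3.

only G3

In Ł3: at x_2 = 1/2 the value is 1/2 — not a tautology.
In G3: every assignment gives 1 — tautology.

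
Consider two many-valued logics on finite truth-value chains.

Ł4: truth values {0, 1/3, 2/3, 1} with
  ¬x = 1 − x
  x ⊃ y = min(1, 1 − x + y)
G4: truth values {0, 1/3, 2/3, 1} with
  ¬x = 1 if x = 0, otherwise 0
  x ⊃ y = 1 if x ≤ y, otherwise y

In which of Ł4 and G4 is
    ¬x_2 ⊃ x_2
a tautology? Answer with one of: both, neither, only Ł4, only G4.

neither

In Ł4: at x_2 = 0 the value is 0 — not a tautology.
In G4: at x_2 = 0 the value is 0 — not a tautology.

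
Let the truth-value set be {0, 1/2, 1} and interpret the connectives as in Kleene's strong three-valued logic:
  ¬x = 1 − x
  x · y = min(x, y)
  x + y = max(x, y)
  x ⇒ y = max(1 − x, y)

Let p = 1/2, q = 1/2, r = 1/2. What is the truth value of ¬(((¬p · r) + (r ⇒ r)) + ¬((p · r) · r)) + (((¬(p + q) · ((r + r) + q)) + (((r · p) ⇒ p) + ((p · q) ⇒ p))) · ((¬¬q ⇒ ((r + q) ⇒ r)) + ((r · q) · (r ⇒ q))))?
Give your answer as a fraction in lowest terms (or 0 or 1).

¬p = ¬1/2 = 1/2
¬p · r = 1/2 · 1/2 = 1/2
r ⇒ r = 1/2 ⇒ 1/2 = 1/2
(¬p · r) + (r ⇒ r) = 1/2 + 1/2 = 1/2
p · r = 1/2 · 1/2 = 1/2
(p · r) · r = 1/2 · 1/2 = 1/2
¬((p · r) · r) = ¬1/2 = 1/2
((¬p · r) + (r ⇒ r)) + ¬((p · r) · r) = 1/2 + 1/2 = 1/2
¬(((¬p · r) + (r ⇒ r)) + ¬((p · r) · r)) = ¬1/2 = 1/2
p + q = 1/2 + 1/2 = 1/2
¬(p + q) = ¬1/2 = 1/2
r + r = 1/2 + 1/2 = 1/2
(r + r) + q = 1/2 + 1/2 = 1/2
¬(p + q) · ((r + r) + q) = 1/2 · 1/2 = 1/2
r · p = 1/2 · 1/2 = 1/2
(r · p) ⇒ p = 1/2 ⇒ 1/2 = 1/2
p · q = 1/2 · 1/2 = 1/2
(p · q) ⇒ p = 1/2 ⇒ 1/2 = 1/2
((r · p) ⇒ p) + ((p · q) ⇒ p) = 1/2 + 1/2 = 1/2
(¬(p + q) · ((r + r) + q)) + (((r · p) ⇒ p) + ((p · q) ⇒ p)) = 1/2 + 1/2 = 1/2
¬q = ¬1/2 = 1/2
¬¬q = ¬1/2 = 1/2
r + q = 1/2 + 1/2 = 1/2
(r + q) ⇒ r = 1/2 ⇒ 1/2 = 1/2
¬¬q ⇒ ((r + q) ⇒ r) = 1/2 ⇒ 1/2 = 1/2
r · q = 1/2 · 1/2 = 1/2
r ⇒ q = 1/2 ⇒ 1/2 = 1/2
(r · q) · (r ⇒ q) = 1/2 · 1/2 = 1/2
(¬¬q ⇒ ((r + q) ⇒ r)) + ((r · q) · (r ⇒ q)) = 1/2 + 1/2 = 1/2
((¬(p + q) · ((r + r) + q)) + (((r · p) ⇒ p) + ((p · q) ⇒ p))) · ((¬¬q ⇒ ((r + q) ⇒ r)) + ((r · q) · (r ⇒ q))) = 1/2 · 1/2 = 1/2
¬(((¬p · r) + (r ⇒ r)) + ¬((p · r) · r)) + (((¬(p + q) · ((r + r) + q)) + (((r · p) ⇒ p) + ((p · q) ⇒ p))) · ((¬¬q ⇒ ((r + q) ⇒ r)) + ((r · q) · (r ⇒ q)))) = 1/2 + 1/2 = 1/2

1/2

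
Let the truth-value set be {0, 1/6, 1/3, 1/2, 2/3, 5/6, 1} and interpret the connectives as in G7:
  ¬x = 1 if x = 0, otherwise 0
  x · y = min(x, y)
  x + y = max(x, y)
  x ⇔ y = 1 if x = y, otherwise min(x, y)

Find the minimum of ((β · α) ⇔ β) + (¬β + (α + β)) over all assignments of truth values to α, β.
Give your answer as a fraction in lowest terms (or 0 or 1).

Take α = 0, β = 1/6:
β · α = 1/6 · 0 = 0
(β · α) ⇔ β = 0 ⇔ 1/6 = 0
¬β = ¬1/6 = 0
α + β = 0 + 1/6 = 1/6
¬β + (α + β) = 0 + 1/6 = 1/6
((β · α) ⇔ β) + (¬β + (α + β)) = 0 + 1/6 = 1/6
No assignment yields a value below 1/6, so this is the minimum.

1/6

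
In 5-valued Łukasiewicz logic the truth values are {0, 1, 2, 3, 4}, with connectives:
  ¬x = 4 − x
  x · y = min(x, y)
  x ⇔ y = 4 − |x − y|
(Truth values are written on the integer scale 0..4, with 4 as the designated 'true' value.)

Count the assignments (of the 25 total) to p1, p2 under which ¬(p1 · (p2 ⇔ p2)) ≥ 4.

value 4: 5 assignments (counts)
value 3: 5 assignments
value 2: 5 assignments
value 1: 5 assignments
value 0: 5 assignments
So 5 of the 25 assignments meet the threshold.

5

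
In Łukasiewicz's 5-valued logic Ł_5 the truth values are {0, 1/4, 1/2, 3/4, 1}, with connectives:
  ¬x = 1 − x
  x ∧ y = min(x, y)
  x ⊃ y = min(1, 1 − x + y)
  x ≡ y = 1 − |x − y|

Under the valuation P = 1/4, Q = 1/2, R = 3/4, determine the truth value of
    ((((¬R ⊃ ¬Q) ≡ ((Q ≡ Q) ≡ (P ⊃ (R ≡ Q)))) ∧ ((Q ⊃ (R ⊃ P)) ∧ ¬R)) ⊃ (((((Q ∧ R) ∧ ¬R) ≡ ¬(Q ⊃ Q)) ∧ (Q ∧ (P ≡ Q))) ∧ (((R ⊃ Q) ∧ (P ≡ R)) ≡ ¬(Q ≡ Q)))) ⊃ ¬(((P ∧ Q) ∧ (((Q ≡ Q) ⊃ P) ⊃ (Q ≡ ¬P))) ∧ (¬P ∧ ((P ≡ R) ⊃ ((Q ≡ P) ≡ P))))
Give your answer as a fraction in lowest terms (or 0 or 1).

¬R = ¬3/4 = 1/4
¬Q = ¬1/2 = 1/2
¬R ⊃ ¬Q = 1/4 ⊃ 1/2 = 1
Q ≡ Q = 1/2 ≡ 1/2 = 1
R ≡ Q = 3/4 ≡ 1/2 = 3/4
P ⊃ (R ≡ Q) = 1/4 ⊃ 3/4 = 1
(Q ≡ Q) ≡ (P ⊃ (R ≡ Q)) = 1 ≡ 1 = 1
(¬R ⊃ ¬Q) ≡ ((Q ≡ Q) ≡ (P ⊃ (R ≡ Q))) = 1 ≡ 1 = 1
R ⊃ P = 3/4 ⊃ 1/4 = 1/2
Q ⊃ (R ⊃ P) = 1/2 ⊃ 1/2 = 1
¬R = ¬3/4 = 1/4
(Q ⊃ (R ⊃ P)) ∧ ¬R = 1 ∧ 1/4 = 1/4
((¬R ⊃ ¬Q) ≡ ((Q ≡ Q) ≡ (P ⊃ (R ≡ Q)))) ∧ ((Q ⊃ (R ⊃ P)) ∧ ¬R) = 1 ∧ 1/4 = 1/4
Q ∧ R = 1/2 ∧ 3/4 = 1/2
¬R = ¬3/4 = 1/4
(Q ∧ R) ∧ ¬R = 1/2 ∧ 1/4 = 1/4
Q ⊃ Q = 1/2 ⊃ 1/2 = 1
¬(Q ⊃ Q) = ¬1 = 0
((Q ∧ R) ∧ ¬R) ≡ ¬(Q ⊃ Q) = 1/4 ≡ 0 = 3/4
P ≡ Q = 1/4 ≡ 1/2 = 3/4
Q ∧ (P ≡ Q) = 1/2 ∧ 3/4 = 1/2
(((Q ∧ R) ∧ ¬R) ≡ ¬(Q ⊃ Q)) ∧ (Q ∧ (P ≡ Q)) = 3/4 ∧ 1/2 = 1/2
R ⊃ Q = 3/4 ⊃ 1/2 = 3/4
P ≡ R = 1/4 ≡ 3/4 = 1/2
(R ⊃ Q) ∧ (P ≡ R) = 3/4 ∧ 1/2 = 1/2
Q ≡ Q = 1/2 ≡ 1/2 = 1
¬(Q ≡ Q) = ¬1 = 0
((R ⊃ Q) ∧ (P ≡ R)) ≡ ¬(Q ≡ Q) = 1/2 ≡ 0 = 1/2
((((Q ∧ R) ∧ ¬R) ≡ ¬(Q ⊃ Q)) ∧ (Q ∧ (P ≡ Q))) ∧ (((R ⊃ Q) ∧ (P ≡ R)) ≡ ¬(Q ≡ Q)) = 1/2 ∧ 1/2 = 1/2
(((¬R ⊃ ¬Q) ≡ ((Q ≡ Q) ≡ (P ⊃ (R ≡ Q)))) ∧ ((Q ⊃ (R ⊃ P)) ∧ ¬R)) ⊃ (((((Q ∧ R) ∧ ¬R) ≡ ¬(Q ⊃ Q)) ∧ (Q ∧ (P ≡ Q))) ∧ (((R ⊃ Q) ∧ (P ≡ R)) ≡ ¬(Q ≡ Q))) = 1/4 ⊃ 1/2 = 1
P ∧ Q = 1/4 ∧ 1/2 = 1/4
Q ≡ Q = 1/2 ≡ 1/2 = 1
(Q ≡ Q) ⊃ P = 1 ⊃ 1/4 = 1/4
¬P = ¬1/4 = 3/4
Q ≡ ¬P = 1/2 ≡ 3/4 = 3/4
((Q ≡ Q) ⊃ P) ⊃ (Q ≡ ¬P) = 1/4 ⊃ 3/4 = 1
(P ∧ Q) ∧ (((Q ≡ Q) ⊃ P) ⊃ (Q ≡ ¬P)) = 1/4 ∧ 1 = 1/4
¬P = ¬1/4 = 3/4
P ≡ R = 1/4 ≡ 3/4 = 1/2
Q ≡ P = 1/2 ≡ 1/4 = 3/4
(Q ≡ P) ≡ P = 3/4 ≡ 1/4 = 1/2
(P ≡ R) ⊃ ((Q ≡ P) ≡ P) = 1/2 ⊃ 1/2 = 1
¬P ∧ ((P ≡ R) ⊃ ((Q ≡ P) ≡ P)) = 3/4 ∧ 1 = 3/4
((P ∧ Q) ∧ (((Q ≡ Q) ⊃ P) ⊃ (Q ≡ ¬P))) ∧ (¬P ∧ ((P ≡ R) ⊃ ((Q ≡ P) ≡ P))) = 1/4 ∧ 3/4 = 1/4
¬(((P ∧ Q) ∧ (((Q ≡ Q) ⊃ P) ⊃ (Q ≡ ¬P))) ∧ (¬P ∧ ((P ≡ R) ⊃ ((Q ≡ P) ≡ P)))) = ¬1/4 = 3/4
((((¬R ⊃ ¬Q) ≡ ((Q ≡ Q) ≡ (P ⊃ (R ≡ Q)))) ∧ ((Q ⊃ (R ⊃ P)) ∧ ¬R)) ⊃ (((((Q ∧ R) ∧ ¬R) ≡ ¬(Q ⊃ Q)) ∧ (Q ∧ (P ≡ Q))) ∧ (((R ⊃ Q) ∧ (P ≡ R)) ≡ ¬(Q ≡ Q)))) ⊃ ¬(((P ∧ Q) ∧ (((Q ≡ Q) ⊃ P) ⊃ (Q ≡ ¬P))) ∧ (¬P ∧ ((P ≡ R) ⊃ ((Q ≡ P) ≡ P)))) = 1 ⊃ 3/4 = 3/4

3/4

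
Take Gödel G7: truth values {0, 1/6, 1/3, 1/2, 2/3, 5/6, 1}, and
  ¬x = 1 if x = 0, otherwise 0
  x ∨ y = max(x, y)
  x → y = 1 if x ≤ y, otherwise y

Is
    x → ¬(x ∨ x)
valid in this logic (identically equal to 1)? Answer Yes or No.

No

Counterexample: take x = 1/6.
x ∨ x = 1/6 ∨ 1/6 = 1/6
¬(x ∨ x) = ¬1/6 = 0
x → ¬(x ∨ x) = 1/6 → 0 = 0
This gives 0 ≠ 1.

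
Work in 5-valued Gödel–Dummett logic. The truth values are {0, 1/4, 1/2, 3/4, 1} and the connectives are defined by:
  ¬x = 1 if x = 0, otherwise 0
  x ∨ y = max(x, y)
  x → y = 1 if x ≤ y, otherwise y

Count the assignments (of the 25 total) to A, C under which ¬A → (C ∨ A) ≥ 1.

value 1: 21 assignments (counts)
value 3/4: 1 assignment
value 1/2: 1 assignment
value 1/4: 1 assignment
value 0: 1 assignment
So 21 of the 25 assignments meet the threshold.

21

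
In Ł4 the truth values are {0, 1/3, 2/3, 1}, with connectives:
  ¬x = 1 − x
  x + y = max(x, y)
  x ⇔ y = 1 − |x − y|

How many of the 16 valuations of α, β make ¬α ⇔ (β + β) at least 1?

4

α = 0, β = 0 ↦ 0  <
α = 0, β = 1/3 ↦ 1/3  <
α = 0, β = 2/3 ↦ 2/3  <
α = 0, β = 1 ↦ 1  ≥
α = 1/3, β = 0 ↦ 1/3  <
α = 1/3, β = 1/3 ↦ 2/3  <
α = 1/3, β = 2/3 ↦ 1  ≥
α = 1/3, β = 1 ↦ 2/3  <
α = 2/3, β = 0 ↦ 2/3  <
α = 2/3, β = 1/3 ↦ 1  ≥
α = 2/3, β = 2/3 ↦ 2/3  <
α = 2/3, β = 1 ↦ 1/3  <
α = 1, β = 0 ↦ 1  ≥
α = 1, β = 1/3 ↦ 2/3  <
α = 1, β = 2/3 ↦ 1/3  <
α = 1, β = 1 ↦ 0  <
So 4 of the 16 assignments meet the threshold.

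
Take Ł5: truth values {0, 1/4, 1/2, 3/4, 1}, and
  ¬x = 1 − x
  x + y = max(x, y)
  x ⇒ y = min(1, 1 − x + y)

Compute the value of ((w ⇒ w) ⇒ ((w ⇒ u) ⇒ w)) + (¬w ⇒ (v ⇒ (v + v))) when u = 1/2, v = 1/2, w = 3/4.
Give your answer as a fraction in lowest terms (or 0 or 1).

1

w ⇒ w = 3/4 ⇒ 3/4 = 1
w ⇒ u = 3/4 ⇒ 1/2 = 3/4
(w ⇒ u) ⇒ w = 3/4 ⇒ 3/4 = 1
(w ⇒ w) ⇒ ((w ⇒ u) ⇒ w) = 1 ⇒ 1 = 1
¬w = ¬3/4 = 1/4
v + v = 1/2 + 1/2 = 1/2
v ⇒ (v + v) = 1/2 ⇒ 1/2 = 1
¬w ⇒ (v ⇒ (v + v)) = 1/4 ⇒ 1 = 1
((w ⇒ w) ⇒ ((w ⇒ u) ⇒ w)) + (¬w ⇒ (v ⇒ (v + v))) = 1 + 1 = 1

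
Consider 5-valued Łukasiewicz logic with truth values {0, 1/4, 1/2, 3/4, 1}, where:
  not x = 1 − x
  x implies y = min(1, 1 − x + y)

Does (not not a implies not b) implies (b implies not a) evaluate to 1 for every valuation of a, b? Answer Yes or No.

Yes

At a = 3/4, b = 1/2, for instance:
not a = not 3/4 = 1/4
not not a = not 1/4 = 3/4
not b = not 1/2 = 1/2
not not a implies not b = 3/4 implies 1/2 = 3/4
b implies not a = 1/2 implies 1/4 = 3/4
(not not a implies not b) implies (b implies not a) = 3/4 implies 3/4 = 1
and checking the remaining 24 assignments likewise gives ≥ 1 in every case.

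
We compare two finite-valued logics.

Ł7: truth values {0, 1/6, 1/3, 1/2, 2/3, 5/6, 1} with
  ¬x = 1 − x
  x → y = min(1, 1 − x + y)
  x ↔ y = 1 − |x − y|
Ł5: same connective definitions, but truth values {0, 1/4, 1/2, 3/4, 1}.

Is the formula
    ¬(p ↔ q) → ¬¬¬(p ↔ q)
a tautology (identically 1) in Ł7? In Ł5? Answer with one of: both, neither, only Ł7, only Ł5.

both

In Ł7: every assignment gives 1 — tautology.
In Ł5: every assignment gives 1 — tautology.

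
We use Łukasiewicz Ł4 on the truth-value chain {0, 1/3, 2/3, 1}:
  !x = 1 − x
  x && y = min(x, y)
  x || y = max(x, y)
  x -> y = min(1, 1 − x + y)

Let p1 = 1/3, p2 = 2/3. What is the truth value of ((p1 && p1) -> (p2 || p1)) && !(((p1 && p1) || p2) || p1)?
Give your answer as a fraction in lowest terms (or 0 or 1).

p1 && p1 = 1/3 && 1/3 = 1/3
p2 || p1 = 2/3 || 1/3 = 2/3
(p1 && p1) -> (p2 || p1) = 1/3 -> 2/3 = 1
p1 && p1 = 1/3 && 1/3 = 1/3
(p1 && p1) || p2 = 1/3 || 2/3 = 2/3
((p1 && p1) || p2) || p1 = 2/3 || 1/3 = 2/3
!(((p1 && p1) || p2) || p1) = !2/3 = 1/3
((p1 && p1) -> (p2 || p1)) && !(((p1 && p1) || p2) || p1) = 1 && 1/3 = 1/3

1/3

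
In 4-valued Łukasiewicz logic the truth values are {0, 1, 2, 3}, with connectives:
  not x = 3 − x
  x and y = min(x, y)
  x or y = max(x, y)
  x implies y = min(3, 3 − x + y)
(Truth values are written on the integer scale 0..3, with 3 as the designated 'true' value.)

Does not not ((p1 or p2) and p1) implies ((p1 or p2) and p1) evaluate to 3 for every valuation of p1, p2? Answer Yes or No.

Yes

p1 = 0, p2 = 0 ↦ 3
p1 = 0, p2 = 1 ↦ 3
p1 = 0, p2 = 2 ↦ 3
p1 = 0, p2 = 3 ↦ 3
p1 = 1, p2 = 0 ↦ 3
p1 = 1, p2 = 1 ↦ 3
p1 = 1, p2 = 2 ↦ 3
p1 = 1, p2 = 3 ↦ 3
p1 = 2, p2 = 0 ↦ 3
p1 = 2, p2 = 1 ↦ 3
p1 = 2, p2 = 2 ↦ 3
p1 = 2, p2 = 3 ↦ 3
p1 = 3, p2 = 0 ↦ 3
p1 = 3, p2 = 1 ↦ 3
p1 = 3, p2 = 2 ↦ 3
p1 = 3, p2 = 3 ↦ 3
Every assignment gives a value ≥ 3.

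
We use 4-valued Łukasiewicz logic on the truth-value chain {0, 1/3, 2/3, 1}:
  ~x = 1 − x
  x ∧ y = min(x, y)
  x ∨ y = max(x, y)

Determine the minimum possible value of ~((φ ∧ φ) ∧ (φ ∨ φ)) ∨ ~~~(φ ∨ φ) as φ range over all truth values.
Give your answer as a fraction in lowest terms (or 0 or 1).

0

Take φ = 1:
φ ∧ φ = 1 ∧ 1 = 1
φ ∨ φ = 1 ∨ 1 = 1
(φ ∧ φ) ∧ (φ ∨ φ) = 1 ∧ 1 = 1
~((φ ∧ φ) ∧ (φ ∨ φ)) = ~1 = 0
φ ∨ φ = 1 ∨ 1 = 1
~(φ ∨ φ) = ~1 = 0
~~(φ ∨ φ) = ~0 = 1
~~~(φ ∨ φ) = ~1 = 0
~((φ ∧ φ) ∧ (φ ∨ φ)) ∨ ~~~(φ ∨ φ) = 0 ∨ 0 = 0
No assignment yields a value below 0, so this is the minimum.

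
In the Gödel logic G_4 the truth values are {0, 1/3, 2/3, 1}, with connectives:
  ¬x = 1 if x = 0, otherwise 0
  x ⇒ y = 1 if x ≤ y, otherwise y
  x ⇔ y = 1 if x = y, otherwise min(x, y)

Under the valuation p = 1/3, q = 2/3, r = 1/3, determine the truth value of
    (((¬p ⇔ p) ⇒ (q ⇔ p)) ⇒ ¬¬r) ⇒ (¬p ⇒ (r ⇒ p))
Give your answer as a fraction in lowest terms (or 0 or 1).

1

¬p = ¬1/3 = 0
¬p ⇔ p = 0 ⇔ 1/3 = 0
q ⇔ p = 2/3 ⇔ 1/3 = 1/3
(¬p ⇔ p) ⇒ (q ⇔ p) = 0 ⇒ 1/3 = 1
¬r = ¬1/3 = 0
¬¬r = ¬0 = 1
((¬p ⇔ p) ⇒ (q ⇔ p)) ⇒ ¬¬r = 1 ⇒ 1 = 1
¬p = ¬1/3 = 0
r ⇒ p = 1/3 ⇒ 1/3 = 1
¬p ⇒ (r ⇒ p) = 0 ⇒ 1 = 1
(((¬p ⇔ p) ⇒ (q ⇔ p)) ⇒ ¬¬r) ⇒ (¬p ⇒ (r ⇒ p)) = 1 ⇒ 1 = 1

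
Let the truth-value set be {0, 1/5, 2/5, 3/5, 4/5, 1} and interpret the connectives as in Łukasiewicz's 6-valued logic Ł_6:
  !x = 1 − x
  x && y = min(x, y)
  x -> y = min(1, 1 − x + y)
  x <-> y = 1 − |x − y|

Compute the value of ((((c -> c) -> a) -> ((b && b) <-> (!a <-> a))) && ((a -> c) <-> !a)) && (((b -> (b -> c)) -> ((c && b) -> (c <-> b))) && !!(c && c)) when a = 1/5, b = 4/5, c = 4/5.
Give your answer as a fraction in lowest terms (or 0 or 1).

c -> c = 4/5 -> 4/5 = 1
(c -> c) -> a = 1 -> 1/5 = 1/5
b && b = 4/5 && 4/5 = 4/5
!a = !1/5 = 4/5
!a <-> a = 4/5 <-> 1/5 = 2/5
(b && b) <-> (!a <-> a) = 4/5 <-> 2/5 = 3/5
((c -> c) -> a) -> ((b && b) <-> (!a <-> a)) = 1/5 -> 3/5 = 1
a -> c = 1/5 -> 4/5 = 1
!a = !1/5 = 4/5
(a -> c) <-> !a = 1 <-> 4/5 = 4/5
(((c -> c) -> a) -> ((b && b) <-> (!a <-> a))) && ((a -> c) <-> !a) = 1 && 4/5 = 4/5
b -> c = 4/5 -> 4/5 = 1
b -> (b -> c) = 4/5 -> 1 = 1
c && b = 4/5 && 4/5 = 4/5
c <-> b = 4/5 <-> 4/5 = 1
(c && b) -> (c <-> b) = 4/5 -> 1 = 1
(b -> (b -> c)) -> ((c && b) -> (c <-> b)) = 1 -> 1 = 1
c && c = 4/5 && 4/5 = 4/5
!(c && c) = !4/5 = 1/5
!!(c && c) = !1/5 = 4/5
((b -> (b -> c)) -> ((c && b) -> (c <-> b))) && !!(c && c) = 1 && 4/5 = 4/5
((((c -> c) -> a) -> ((b && b) <-> (!a <-> a))) && ((a -> c) <-> !a)) && (((b -> (b -> c)) -> ((c && b) -> (c <-> b))) && !!(c && c)) = 4/5 && 4/5 = 4/5

4/5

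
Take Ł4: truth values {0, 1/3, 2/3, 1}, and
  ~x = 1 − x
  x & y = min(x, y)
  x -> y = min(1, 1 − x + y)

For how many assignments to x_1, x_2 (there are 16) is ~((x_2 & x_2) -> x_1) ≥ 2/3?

x_1 = 0, x_2 = 0 ↦ 0  <
x_1 = 0, x_2 = 1/3 ↦ 1/3  <
x_1 = 0, x_2 = 2/3 ↦ 2/3  ≥
x_1 = 0, x_2 = 1 ↦ 1  ≥
x_1 = 1/3, x_2 = 0 ↦ 0  <
x_1 = 1/3, x_2 = 1/3 ↦ 0  <
x_1 = 1/3, x_2 = 2/3 ↦ 1/3  <
x_1 = 1/3, x_2 = 1 ↦ 2/3  ≥
x_1 = 2/3, x_2 = 0 ↦ 0  <
x_1 = 2/3, x_2 = 1/3 ↦ 0  <
x_1 = 2/3, x_2 = 2/3 ↦ 0  <
x_1 = 2/3, x_2 = 1 ↦ 1/3  <
x_1 = 1, x_2 = 0 ↦ 0  <
x_1 = 1, x_2 = 1/3 ↦ 0  <
x_1 = 1, x_2 = 2/3 ↦ 0  <
x_1 = 1, x_2 = 1 ↦ 0  <
So 3 of the 16 assignments meet the threshold.

3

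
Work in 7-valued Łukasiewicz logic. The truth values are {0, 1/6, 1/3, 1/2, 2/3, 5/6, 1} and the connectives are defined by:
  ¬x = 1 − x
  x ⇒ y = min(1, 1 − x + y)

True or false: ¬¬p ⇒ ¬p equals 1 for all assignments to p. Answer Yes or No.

No

Counterexample: take p = 2/3.
¬p = ¬2/3 = 1/3
¬¬p = ¬1/3 = 2/3
¬p = ¬2/3 = 1/3
¬¬p ⇒ ¬p = 2/3 ⇒ 1/3 = 2/3
This gives 2/3 ≠ 1.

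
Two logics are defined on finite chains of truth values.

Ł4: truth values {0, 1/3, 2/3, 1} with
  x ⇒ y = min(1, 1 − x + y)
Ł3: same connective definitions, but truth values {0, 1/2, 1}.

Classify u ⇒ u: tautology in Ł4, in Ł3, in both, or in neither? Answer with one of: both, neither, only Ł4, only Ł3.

both

In Ł4: every assignment gives 1 — tautology.
In Ł3: every assignment gives 1 — tautology.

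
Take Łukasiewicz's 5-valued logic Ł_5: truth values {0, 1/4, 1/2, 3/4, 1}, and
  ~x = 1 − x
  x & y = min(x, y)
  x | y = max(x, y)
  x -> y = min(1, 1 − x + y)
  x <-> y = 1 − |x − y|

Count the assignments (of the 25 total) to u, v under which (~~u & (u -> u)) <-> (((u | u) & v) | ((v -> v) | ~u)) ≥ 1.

5

value 1: 5 assignments (counts)
value 3/4: 5 assignments
value 1/2: 5 assignments
value 1/4: 5 assignments
value 0: 5 assignments
So 5 of the 25 assignments meet the threshold.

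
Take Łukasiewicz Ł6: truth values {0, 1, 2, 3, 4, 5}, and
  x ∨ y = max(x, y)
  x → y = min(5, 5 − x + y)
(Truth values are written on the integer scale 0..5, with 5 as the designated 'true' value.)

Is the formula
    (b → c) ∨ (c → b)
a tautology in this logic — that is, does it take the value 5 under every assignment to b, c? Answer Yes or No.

At b = 3, c = 5, for instance:
b → c = 3 → 5 = 5
c → b = 5 → 3 = 3
(b → c) ∨ (c → b) = 5 ∨ 3 = 5
and checking the remaining 35 assignments likewise gives ≥ 5 in every case.

Yes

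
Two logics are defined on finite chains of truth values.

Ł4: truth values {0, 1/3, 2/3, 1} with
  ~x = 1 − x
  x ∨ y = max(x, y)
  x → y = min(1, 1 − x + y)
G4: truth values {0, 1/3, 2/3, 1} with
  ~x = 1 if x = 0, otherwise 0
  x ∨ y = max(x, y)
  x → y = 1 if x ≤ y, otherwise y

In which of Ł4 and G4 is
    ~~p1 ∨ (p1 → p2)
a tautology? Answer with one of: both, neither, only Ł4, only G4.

only G4

In Ł4: at p1 = 1/3, p2 = 0 the value is 2/3 — not a tautology.
In G4: every assignment gives 1 — tautology.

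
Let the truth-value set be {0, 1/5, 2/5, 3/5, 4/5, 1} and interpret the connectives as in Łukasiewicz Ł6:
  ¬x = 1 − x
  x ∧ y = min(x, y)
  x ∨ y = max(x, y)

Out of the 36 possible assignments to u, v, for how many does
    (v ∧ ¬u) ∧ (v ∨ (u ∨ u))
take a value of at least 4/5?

value 1: 1 assignment (counts)
value 4/5: 3 assignments (counts)
value 3/5: 5 assignments
value 2/5: 7 assignments
value 1/5: 9 assignments
value 0: 11 assignments
So 4 of the 36 assignments meet the threshold.

4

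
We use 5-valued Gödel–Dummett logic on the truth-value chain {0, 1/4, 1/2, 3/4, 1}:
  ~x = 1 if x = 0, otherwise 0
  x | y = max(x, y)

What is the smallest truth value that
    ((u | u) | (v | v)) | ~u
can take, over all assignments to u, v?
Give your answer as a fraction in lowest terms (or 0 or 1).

1/4

Take u = 1/4, v = 0:
u | u = 1/4 | 1/4 = 1/4
v | v = 0 | 0 = 0
(u | u) | (v | v) = 1/4 | 0 = 1/4
~u = ~1/4 = 0
((u | u) | (v | v)) | ~u = 1/4 | 0 = 1/4
No assignment yields a value below 1/4, so this is the minimum.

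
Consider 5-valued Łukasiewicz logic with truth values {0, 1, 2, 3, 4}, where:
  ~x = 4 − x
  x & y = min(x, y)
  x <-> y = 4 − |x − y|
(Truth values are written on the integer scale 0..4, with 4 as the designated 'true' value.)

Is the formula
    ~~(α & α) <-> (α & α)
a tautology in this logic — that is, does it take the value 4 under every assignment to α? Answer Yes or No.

α = 0 ↦ 4
α = 1 ↦ 4
α = 2 ↦ 4
α = 3 ↦ 4
α = 4 ↦ 4
Every assignment gives a value ≥ 4.

Yes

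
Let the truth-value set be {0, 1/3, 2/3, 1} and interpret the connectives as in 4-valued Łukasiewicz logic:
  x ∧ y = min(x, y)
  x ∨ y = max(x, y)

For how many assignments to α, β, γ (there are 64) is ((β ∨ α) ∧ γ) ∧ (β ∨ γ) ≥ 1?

value 1: 7 assignments (counts)
value 2/3: 17 assignments
value 1/3: 21 assignments
value 0: 19 assignments
So 7 of the 64 assignments meet the threshold.

7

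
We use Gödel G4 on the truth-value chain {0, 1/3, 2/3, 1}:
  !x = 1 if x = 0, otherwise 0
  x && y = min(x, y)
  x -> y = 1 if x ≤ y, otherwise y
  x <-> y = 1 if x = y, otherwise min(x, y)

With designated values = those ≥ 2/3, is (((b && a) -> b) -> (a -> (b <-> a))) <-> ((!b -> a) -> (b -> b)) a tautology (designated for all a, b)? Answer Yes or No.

Counterexample: take a = 1/3, b = 0.
b && a = 0 && 1/3 = 0
(b && a) -> b = 0 -> 0 = 1
b <-> a = 0 <-> 1/3 = 0
a -> (b <-> a) = 1/3 -> 0 = 0
((b && a) -> b) -> (a -> (b <-> a)) = 1 -> 0 = 0
!b = !0 = 1
!b -> a = 1 -> 1/3 = 1/3
b -> b = 0 -> 0 = 1
(!b -> a) -> (b -> b) = 1/3 -> 1 = 1
(((b && a) -> b) -> (a -> (b <-> a))) <-> ((!b -> a) -> (b -> b)) = 0 <-> 1 = 0
This gives 0, which is below 2/3.

No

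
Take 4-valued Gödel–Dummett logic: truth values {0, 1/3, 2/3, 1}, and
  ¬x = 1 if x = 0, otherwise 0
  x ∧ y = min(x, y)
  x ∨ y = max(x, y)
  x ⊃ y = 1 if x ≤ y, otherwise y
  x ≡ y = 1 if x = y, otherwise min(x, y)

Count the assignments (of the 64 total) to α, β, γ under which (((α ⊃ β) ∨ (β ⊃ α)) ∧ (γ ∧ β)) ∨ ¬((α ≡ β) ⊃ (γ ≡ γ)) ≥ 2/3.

16

value 1: 4 assignments (counts)
value 2/3: 12 assignments (counts)
value 1/3: 20 assignments
value 0: 28 assignments
So 16 of the 64 assignments meet the threshold.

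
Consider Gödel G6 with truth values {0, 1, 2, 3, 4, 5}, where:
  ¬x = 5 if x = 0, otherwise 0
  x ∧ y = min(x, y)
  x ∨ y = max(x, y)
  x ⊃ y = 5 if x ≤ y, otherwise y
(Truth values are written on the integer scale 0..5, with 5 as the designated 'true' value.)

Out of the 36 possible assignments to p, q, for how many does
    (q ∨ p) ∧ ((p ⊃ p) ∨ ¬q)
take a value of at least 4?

value 5: 11 assignments (counts)
value 4: 9 assignments (counts)
value 3: 7 assignments
value 2: 5 assignments
value 1: 3 assignments
value 0: 1 assignment
So 20 of the 36 assignments meet the threshold.

20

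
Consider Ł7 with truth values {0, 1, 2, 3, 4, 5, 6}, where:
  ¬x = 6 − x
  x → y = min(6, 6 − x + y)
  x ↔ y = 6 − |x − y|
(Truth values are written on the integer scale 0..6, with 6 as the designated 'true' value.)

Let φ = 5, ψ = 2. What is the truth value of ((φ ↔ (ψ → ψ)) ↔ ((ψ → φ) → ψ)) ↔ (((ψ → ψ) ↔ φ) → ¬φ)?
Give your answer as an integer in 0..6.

5

ψ → ψ = 2 → 2 = 6
φ ↔ (ψ → ψ) = 5 ↔ 6 = 5
ψ → φ = 2 → 5 = 6
(ψ → φ) → ψ = 6 → 2 = 2
(φ ↔ (ψ → ψ)) ↔ ((ψ → φ) → ψ) = 5 ↔ 2 = 3
ψ → ψ = 2 → 2 = 6
(ψ → ψ) ↔ φ = 6 ↔ 5 = 5
¬φ = ¬5 = 1
((ψ → ψ) ↔ φ) → ¬φ = 5 → 1 = 2
((φ ↔ (ψ → ψ)) ↔ ((ψ → φ) → ψ)) ↔ (((ψ → ψ) ↔ φ) → ¬φ) = 3 ↔ 2 = 5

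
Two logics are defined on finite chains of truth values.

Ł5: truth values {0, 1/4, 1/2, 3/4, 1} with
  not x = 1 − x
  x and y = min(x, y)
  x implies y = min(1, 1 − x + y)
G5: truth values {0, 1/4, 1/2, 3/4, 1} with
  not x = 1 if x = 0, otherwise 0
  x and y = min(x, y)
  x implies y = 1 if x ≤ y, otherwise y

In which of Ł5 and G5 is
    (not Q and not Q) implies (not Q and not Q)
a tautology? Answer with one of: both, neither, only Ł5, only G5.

both

In Ł5: every assignment gives 1 — tautology.
In G5: every assignment gives 1 — tautology.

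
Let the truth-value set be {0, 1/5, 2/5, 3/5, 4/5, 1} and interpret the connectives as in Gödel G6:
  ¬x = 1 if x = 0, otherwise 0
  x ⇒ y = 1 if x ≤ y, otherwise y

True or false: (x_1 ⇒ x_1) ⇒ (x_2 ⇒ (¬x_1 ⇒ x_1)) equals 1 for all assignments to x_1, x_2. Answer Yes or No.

No

Counterexample: take x_1 = 0, x_2 = 1/5.
x_1 ⇒ x_1 = 0 ⇒ 0 = 1
¬x_1 = ¬0 = 1
¬x_1 ⇒ x_1 = 1 ⇒ 0 = 0
x_2 ⇒ (¬x_1 ⇒ x_1) = 1/5 ⇒ 0 = 0
(x_1 ⇒ x_1) ⇒ (x_2 ⇒ (¬x_1 ⇒ x_1)) = 1 ⇒ 0 = 0
This gives 0 ≠ 1.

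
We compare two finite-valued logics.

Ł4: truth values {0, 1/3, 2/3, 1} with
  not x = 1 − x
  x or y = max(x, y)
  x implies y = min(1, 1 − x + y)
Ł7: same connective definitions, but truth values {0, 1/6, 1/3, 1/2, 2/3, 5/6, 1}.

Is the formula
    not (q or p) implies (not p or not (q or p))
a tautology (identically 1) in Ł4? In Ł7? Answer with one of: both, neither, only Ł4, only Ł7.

In Ł4: every assignment gives 1 — tautology.
In Ł7: every assignment gives 1 — tautology.

both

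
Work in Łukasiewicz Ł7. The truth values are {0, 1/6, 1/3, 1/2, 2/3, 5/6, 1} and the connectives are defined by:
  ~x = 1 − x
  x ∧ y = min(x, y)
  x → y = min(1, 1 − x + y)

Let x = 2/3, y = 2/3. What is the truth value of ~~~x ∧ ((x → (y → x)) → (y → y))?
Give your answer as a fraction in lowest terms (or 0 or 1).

1/3

~x = ~2/3 = 1/3
~~x = ~1/3 = 2/3
~~~x = ~2/3 = 1/3
y → x = 2/3 → 2/3 = 1
x → (y → x) = 2/3 → 1 = 1
y → y = 2/3 → 2/3 = 1
(x → (y → x)) → (y → y) = 1 → 1 = 1
~~~x ∧ ((x → (y → x)) → (y → y)) = 1/3 ∧ 1 = 1/3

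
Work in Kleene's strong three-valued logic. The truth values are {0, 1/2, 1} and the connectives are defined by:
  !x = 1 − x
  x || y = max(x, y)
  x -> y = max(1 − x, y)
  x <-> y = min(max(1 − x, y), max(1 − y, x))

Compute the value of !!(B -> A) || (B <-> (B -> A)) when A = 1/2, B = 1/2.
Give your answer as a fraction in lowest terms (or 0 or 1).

B -> A = 1/2 -> 1/2 = 1/2
!(B -> A) = !1/2 = 1/2
!!(B -> A) = !1/2 = 1/2
B -> A = 1/2 -> 1/2 = 1/2
B <-> (B -> A) = 1/2 <-> 1/2 = 1/2
!!(B -> A) || (B <-> (B -> A)) = 1/2 || 1/2 = 1/2

1/2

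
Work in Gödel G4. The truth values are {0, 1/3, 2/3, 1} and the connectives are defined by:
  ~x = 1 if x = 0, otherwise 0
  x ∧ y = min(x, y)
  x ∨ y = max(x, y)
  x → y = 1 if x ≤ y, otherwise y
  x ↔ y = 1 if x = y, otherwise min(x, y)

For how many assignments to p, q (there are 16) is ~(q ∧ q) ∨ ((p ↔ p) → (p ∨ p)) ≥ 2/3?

p = 0, q = 0 ↦ 1  ≥
p = 0, q = 1/3 ↦ 0  <
p = 0, q = 2/3 ↦ 0  <
p = 0, q = 1 ↦ 0  <
p = 1/3, q = 0 ↦ 1  ≥
p = 1/3, q = 1/3 ↦ 1/3  <
p = 1/3, q = 2/3 ↦ 1/3  <
p = 1/3, q = 1 ↦ 1/3  <
p = 2/3, q = 0 ↦ 1  ≥
p = 2/3, q = 1/3 ↦ 2/3  ≥
p = 2/3, q = 2/3 ↦ 2/3  ≥
p = 2/3, q = 1 ↦ 2/3  ≥
p = 1, q = 0 ↦ 1  ≥
p = 1, q = 1/3 ↦ 1  ≥
p = 1, q = 2/3 ↦ 1  ≥
p = 1, q = 1 ↦ 1  ≥
So 10 of the 16 assignments meet the threshold.

10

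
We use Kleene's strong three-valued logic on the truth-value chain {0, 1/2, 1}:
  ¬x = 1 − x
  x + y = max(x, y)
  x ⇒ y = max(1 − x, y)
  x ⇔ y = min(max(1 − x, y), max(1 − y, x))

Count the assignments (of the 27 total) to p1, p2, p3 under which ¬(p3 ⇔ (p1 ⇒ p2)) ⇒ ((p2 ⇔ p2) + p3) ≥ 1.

value 1: 21 assignments (counts)
value 1/2: 6 assignments
So 21 of the 27 assignments meet the threshold.

21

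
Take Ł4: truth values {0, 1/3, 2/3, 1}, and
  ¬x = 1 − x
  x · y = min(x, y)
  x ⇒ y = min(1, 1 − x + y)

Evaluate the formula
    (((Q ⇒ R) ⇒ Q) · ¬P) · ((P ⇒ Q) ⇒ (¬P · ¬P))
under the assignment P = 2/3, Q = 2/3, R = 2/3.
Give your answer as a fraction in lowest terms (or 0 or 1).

1/3

Q ⇒ R = 2/3 ⇒ 2/3 = 1
(Q ⇒ R) ⇒ Q = 1 ⇒ 2/3 = 2/3
¬P = ¬2/3 = 1/3
((Q ⇒ R) ⇒ Q) · ¬P = 2/3 · 1/3 = 1/3
P ⇒ Q = 2/3 ⇒ 2/3 = 1
¬P = ¬2/3 = 1/3
¬P = ¬2/3 = 1/3
¬P · ¬P = 1/3 · 1/3 = 1/3
(P ⇒ Q) ⇒ (¬P · ¬P) = 1 ⇒ 1/3 = 1/3
(((Q ⇒ R) ⇒ Q) · ¬P) · ((P ⇒ Q) ⇒ (¬P · ¬P)) = 1/3 · 1/3 = 1/3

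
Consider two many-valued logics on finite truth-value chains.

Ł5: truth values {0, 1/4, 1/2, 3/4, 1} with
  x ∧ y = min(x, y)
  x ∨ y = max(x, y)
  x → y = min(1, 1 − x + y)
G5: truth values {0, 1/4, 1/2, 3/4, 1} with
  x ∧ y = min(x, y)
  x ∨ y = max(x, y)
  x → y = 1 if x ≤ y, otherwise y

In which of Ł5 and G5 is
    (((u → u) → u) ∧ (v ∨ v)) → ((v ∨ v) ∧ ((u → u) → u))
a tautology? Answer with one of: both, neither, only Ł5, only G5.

In Ł5: every assignment gives 1 — tautology.
In G5: every assignment gives 1 — tautology.

both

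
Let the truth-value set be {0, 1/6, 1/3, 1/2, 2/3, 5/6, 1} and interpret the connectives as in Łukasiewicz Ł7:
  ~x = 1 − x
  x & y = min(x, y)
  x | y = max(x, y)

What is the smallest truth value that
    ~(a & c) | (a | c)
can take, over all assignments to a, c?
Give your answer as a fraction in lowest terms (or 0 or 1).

1/2

Take a = 1/2, c = 1/2:
a & c = 1/2 & 1/2 = 1/2
~(a & c) = ~1/2 = 1/2
a | c = 1/2 | 1/2 = 1/2
~(a & c) | (a | c) = 1/2 | 1/2 = 1/2
No assignment yields a value below 1/2, so this is the minimum.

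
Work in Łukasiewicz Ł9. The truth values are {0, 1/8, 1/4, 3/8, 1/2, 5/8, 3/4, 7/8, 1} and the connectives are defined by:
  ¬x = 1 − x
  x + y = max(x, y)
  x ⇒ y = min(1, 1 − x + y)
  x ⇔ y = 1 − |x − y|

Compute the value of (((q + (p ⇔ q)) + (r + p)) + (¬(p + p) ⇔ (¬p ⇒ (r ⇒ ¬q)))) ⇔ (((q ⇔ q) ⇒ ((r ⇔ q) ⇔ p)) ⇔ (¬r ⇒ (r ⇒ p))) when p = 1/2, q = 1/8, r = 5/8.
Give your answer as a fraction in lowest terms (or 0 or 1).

5/8

p ⇔ q = 1/2 ⇔ 1/8 = 5/8
q + (p ⇔ q) = 1/8 + 5/8 = 5/8
r + p = 5/8 + 1/2 = 5/8
(q + (p ⇔ q)) + (r + p) = 5/8 + 5/8 = 5/8
p + p = 1/2 + 1/2 = 1/2
¬(p + p) = ¬1/2 = 1/2
¬p = ¬1/2 = 1/2
¬q = ¬1/8 = 7/8
r ⇒ ¬q = 5/8 ⇒ 7/8 = 1
¬p ⇒ (r ⇒ ¬q) = 1/2 ⇒ 1 = 1
¬(p + p) ⇔ (¬p ⇒ (r ⇒ ¬q)) = 1/2 ⇔ 1 = 1/2
((q + (p ⇔ q)) + (r + p)) + (¬(p + p) ⇔ (¬p ⇒ (r ⇒ ¬q))) = 5/8 + 1/2 = 5/8
q ⇔ q = 1/8 ⇔ 1/8 = 1
r ⇔ q = 5/8 ⇔ 1/8 = 1/2
(r ⇔ q) ⇔ p = 1/2 ⇔ 1/2 = 1
(q ⇔ q) ⇒ ((r ⇔ q) ⇔ p) = 1 ⇒ 1 = 1
¬r = ¬5/8 = 3/8
r ⇒ p = 5/8 ⇒ 1/2 = 7/8
¬r ⇒ (r ⇒ p) = 3/8 ⇒ 7/8 = 1
((q ⇔ q) ⇒ ((r ⇔ q) ⇔ p)) ⇔ (¬r ⇒ (r ⇒ p)) = 1 ⇔ 1 = 1
(((q + (p ⇔ q)) + (r + p)) + (¬(p + p) ⇔ (¬p ⇒ (r ⇒ ¬q)))) ⇔ (((q ⇔ q) ⇒ ((r ⇔ q) ⇔ p)) ⇔ (¬r ⇒ (r ⇒ p))) = 5/8 ⇔ 1 = 5/8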